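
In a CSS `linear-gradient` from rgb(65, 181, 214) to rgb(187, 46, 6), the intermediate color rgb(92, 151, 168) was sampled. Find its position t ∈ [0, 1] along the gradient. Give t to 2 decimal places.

0.22

Invert the lerp on the B channel (largest span, 208): t = (168 − 214) / (6 − 214) = -46/-208 = 0.22115.
Check on R: (92 − 65)/(187 − 65) = 0.2213 ✓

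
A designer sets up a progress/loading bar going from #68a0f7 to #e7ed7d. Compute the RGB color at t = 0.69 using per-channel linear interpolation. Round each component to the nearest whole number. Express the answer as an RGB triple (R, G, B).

(192, 213, 163)

#68a0f7 → (104, 160, 247); #e7ed7d → (231, 237, 125).
R = 104 + 0.69 × (231 − 104) = 104 + 0.69 × 127 = 191.63 → 192
G = 160 + 0.69 × (237 − 160) = 160 + 0.69 × 77 = 213.13 → 213
B = 247 + 0.69 × (125 − 247) = 247 + 0.69 × -122 = 162.82 → 163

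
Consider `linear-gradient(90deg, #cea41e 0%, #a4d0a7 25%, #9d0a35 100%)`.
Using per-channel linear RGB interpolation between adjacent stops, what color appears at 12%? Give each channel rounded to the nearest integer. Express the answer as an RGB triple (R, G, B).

(186, 185, 96)

12% lies between the 0% and 25% stops, so the local fraction is t = (12 − 0)/(25 − 0) = 12/25 ≈ 0.48.
#cea41e → (206, 164, 30); #a4d0a7 → (164, 208, 167).
R = 206 + 0.48 × (164 − 206) = 185.84 → 186
G = 164 + 0.48 × (208 − 164) = 185.12 → 185
B = 30 + 0.48 × (167 − 30) = 95.76 → 96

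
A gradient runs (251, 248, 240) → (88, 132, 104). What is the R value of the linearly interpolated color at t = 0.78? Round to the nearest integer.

124

R = 251 + 0.78 × (88 − 251) = 123.86 → 124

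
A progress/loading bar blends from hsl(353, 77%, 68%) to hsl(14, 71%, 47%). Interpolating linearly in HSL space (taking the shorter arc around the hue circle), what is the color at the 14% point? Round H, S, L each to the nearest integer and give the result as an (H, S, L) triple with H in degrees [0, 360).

Hue: 14 − 353 = -339°, but |-339| > 180 so the shorter arc goes the other way: Δh = -339 + 360 = 21°.
H = 353 + 0.14 × (21) = 355.94 → 356°
S = 77 + 0.14 × (71 − 77) = 76.16 → 76%
L = 68 + 0.14 × (47 − 68) = 65.06 → 65%

(356, 76, 65)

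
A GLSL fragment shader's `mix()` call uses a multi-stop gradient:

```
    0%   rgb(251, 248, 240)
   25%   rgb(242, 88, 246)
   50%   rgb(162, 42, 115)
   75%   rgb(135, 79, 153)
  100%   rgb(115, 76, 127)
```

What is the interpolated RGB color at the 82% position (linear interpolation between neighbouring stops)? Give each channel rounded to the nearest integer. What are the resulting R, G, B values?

82% lies between the 75% and 100% stops, so the local fraction is t = (82 − 75)/(100 − 75) = 7/25 ≈ 0.28.
R = 135 + 0.28 × (115 − 135) = 129.4 → 129
G = 79 + 0.28 × (76 − 79) = 78.16 → 78
B = 153 + 0.28 × (127 − 153) = 145.72 → 146

(129, 78, 146)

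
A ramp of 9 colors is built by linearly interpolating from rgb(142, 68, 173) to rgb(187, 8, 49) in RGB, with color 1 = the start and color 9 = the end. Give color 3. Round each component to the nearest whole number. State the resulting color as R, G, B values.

With 9 swatches and endpoints inclusive, swatch 3 sits at t = (3 − 1)/(9 − 1) = 2/8 ≈ 0.25.
R = 142 + 0.25 × (187 − 142) = 153.25 → 153
G = 68 + 0.25 × (8 − 68) = 53 → 53
B = 173 + 0.25 × (49 − 173) = 142 → 142

(153, 53, 142)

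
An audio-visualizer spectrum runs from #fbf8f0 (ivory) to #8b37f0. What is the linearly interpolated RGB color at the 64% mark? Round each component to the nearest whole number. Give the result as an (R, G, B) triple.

(179, 124, 240)

#fbf8f0 → (251, 248, 240); #8b37f0 → (139, 55, 240).
64% corresponds to t = 0.64.
R = 251 + 0.64 × (139 − 251) = 251 + 0.64 × -112 = 179.32 → 179
G = 248 + 0.64 × (55 − 248) = 248 + 0.64 × -193 = 124.48 → 124
B = 240 + 0.64 × (240 − 240) = 240 + 0.64 × 0 = 240 → 240
So the blended color is (179, 124, 240), about #b37cf0.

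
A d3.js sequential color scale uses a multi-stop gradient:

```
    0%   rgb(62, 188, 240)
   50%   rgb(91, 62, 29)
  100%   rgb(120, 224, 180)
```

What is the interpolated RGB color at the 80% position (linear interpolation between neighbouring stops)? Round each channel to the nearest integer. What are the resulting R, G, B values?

80% lies between the 50% and 100% stops, so the local fraction is t = (80 − 50)/(100 − 50) = 30/50 ≈ 0.6.
R = 91 + 0.6 × (120 − 91) = 108.4 → 108
G = 62 + 0.6 × (224 − 62) = 159.2 → 159
B = 29 + 0.6 × (180 − 29) = 119.6 → 120

(108, 159, 120)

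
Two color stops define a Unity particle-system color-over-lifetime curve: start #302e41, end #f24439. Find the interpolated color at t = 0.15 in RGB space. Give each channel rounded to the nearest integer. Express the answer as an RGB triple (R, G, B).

#302e41 → (48, 46, 65); #f24439 → (242, 68, 57).
R = 48 + 0.15 × (242 − 48) = 48 + 0.15 × 194 = 77.1 → 77
G = 46 + 0.15 × (68 − 46) = 46 + 0.15 × 22 = 49.3 → 49
B = 65 + 0.15 × (57 − 65) = 65 + 0.15 × -8 = 63.8 → 64
So the blended color is (77, 49, 64), about #4d3140.

(77, 49, 64)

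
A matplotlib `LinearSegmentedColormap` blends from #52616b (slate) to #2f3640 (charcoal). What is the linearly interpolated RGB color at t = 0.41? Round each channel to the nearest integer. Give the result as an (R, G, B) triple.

(68, 79, 89)

#52616b → (82, 97, 107); #2f3640 → (47, 54, 64).
R = 82 + 0.41 × (47 − 82) = 82 + 0.41 × -35 = 67.65 → 68
G = 97 + 0.41 × (54 − 97) = 97 + 0.41 × -43 = 79.37 → 79
B = 107 + 0.41 × (64 − 107) = 107 + 0.41 × -43 = 89.37 → 89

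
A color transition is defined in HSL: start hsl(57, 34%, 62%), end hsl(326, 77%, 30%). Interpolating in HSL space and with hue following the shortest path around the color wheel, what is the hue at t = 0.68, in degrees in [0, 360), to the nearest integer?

Hue: 326 − 57 = 269°, but |269| > 180 so the shorter arc goes the other way: Δh = 269 − 360 = -91°.
H = 57 + 0.68 × (-91) = -4.88 → -5 → -5 mod 360 = 355°

355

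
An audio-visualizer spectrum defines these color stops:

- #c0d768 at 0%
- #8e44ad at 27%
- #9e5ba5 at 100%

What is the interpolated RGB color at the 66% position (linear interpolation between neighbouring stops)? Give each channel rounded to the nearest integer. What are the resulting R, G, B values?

(151, 80, 169)

66% lies between the 27% and 100% stops, so the local fraction is t = (66 − 27)/(100 − 27) = 39/73 ≈ 0.5342.
#8e44ad → (142, 68, 173); #9e5ba5 → (158, 91, 165).
R = 142 + 0.5342 × (158 − 142) = 150.547 → 151
G = 68 + 0.5342 × (91 − 68) = 80.287 → 80
B = 173 + 0.5342 × (165 − 173) = 168.726 → 169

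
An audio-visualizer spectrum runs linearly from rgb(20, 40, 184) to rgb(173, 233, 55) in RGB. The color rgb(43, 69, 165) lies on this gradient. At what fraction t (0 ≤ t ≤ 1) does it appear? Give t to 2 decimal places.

0.15

Invert the lerp on the G channel (largest span, 193): t = (69 − 40) / (233 − 40) = 29/193 = 0.15026.
Check on R: (43 − 20)/(173 − 20) = 0.1503 ✓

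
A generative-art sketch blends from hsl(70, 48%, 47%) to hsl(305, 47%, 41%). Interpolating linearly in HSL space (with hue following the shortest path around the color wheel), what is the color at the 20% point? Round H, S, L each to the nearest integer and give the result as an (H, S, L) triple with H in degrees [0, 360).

(45, 48, 46)

Hue: 305 − 70 = 235°, but |235| > 180 so the shorter arc goes the other way: Δh = 235 − 360 = -125°.
H = 70 + 0.2 × (-125) = 45 → 45°
S = 48 + 0.2 × (47 − 48) = 47.8 → 48%
L = 47 + 0.2 × (41 − 47) = 45.8 → 46%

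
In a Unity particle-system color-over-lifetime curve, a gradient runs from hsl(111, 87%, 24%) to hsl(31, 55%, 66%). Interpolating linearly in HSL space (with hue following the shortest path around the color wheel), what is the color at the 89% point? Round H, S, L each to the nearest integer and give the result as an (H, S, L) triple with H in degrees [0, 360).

(40, 59, 61)

Hue arc: Δh = 31 − 111 = -80° (|Δh| ≤ 180, already the shorter path).
H = 111 + 0.89 × (-80) = 39.8 → 40°
S = 87 + 0.89 × (55 − 87) = 58.52 → 59%
L = 24 + 0.89 × (66 − 24) = 61.38 → 61%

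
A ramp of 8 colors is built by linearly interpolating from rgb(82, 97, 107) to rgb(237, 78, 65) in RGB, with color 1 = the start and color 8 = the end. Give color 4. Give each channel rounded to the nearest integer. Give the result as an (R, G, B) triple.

With 8 swatches and endpoints inclusive, swatch 4 sits at t = (4 − 1)/(8 − 1) = 3/7 ≈ 0.4286.
R = 82 + 0.4286 × (237 − 82) = 148.433 → 148
G = 97 + 0.4286 × (78 − 97) = 88.857 → 89
B = 107 + 0.4286 × (65 − 107) = 88.999 → 89

(148, 89, 89)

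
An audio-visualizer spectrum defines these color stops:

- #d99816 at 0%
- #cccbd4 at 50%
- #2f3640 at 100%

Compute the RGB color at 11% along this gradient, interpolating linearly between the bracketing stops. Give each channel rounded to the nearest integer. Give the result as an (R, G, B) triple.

11% lies between the 0% and 50% stops, so the local fraction is t = (11 − 0)/(50 − 0) = 11/50 ≈ 0.22.
#d99816 → (217, 152, 22); #cccbd4 → (204, 203, 212).
R = 217 + 0.22 × (204 − 217) = 214.14 → 214
G = 152 + 0.22 × (203 − 152) = 163.22 → 163
B = 22 + 0.22 × (212 − 22) = 63.8 → 64

(214, 163, 64)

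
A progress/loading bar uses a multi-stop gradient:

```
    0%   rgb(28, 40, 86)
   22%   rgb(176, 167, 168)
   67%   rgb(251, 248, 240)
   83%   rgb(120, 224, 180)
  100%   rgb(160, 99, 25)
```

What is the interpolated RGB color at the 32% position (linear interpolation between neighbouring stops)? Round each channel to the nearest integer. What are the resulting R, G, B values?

32% lies between the 22% and 67% stops, so the local fraction is t = (32 − 22)/(67 − 22) = 10/45 ≈ 0.2222.
R = 176 + 0.2222 × (251 − 176) = 192.665 → 193
G = 167 + 0.2222 × (248 − 167) = 184.998 → 185
B = 168 + 0.2222 × (240 − 168) = 183.998 → 184

(193, 185, 184)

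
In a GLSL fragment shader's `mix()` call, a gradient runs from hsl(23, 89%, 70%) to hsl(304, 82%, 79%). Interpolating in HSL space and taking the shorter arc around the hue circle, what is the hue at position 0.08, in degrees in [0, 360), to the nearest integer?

17

Hue: 304 − 23 = 281°, but |281| > 180 so the shorter arc goes the other way: Δh = 281 − 360 = -79°.
H = 23 + 0.08 × (-79) = 16.68 → 17°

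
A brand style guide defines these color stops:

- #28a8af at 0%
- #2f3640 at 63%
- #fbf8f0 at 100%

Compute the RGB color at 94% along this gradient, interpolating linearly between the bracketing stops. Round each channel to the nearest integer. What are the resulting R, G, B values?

(218, 217, 211)

94% lies between the 63% and 100% stops, so the local fraction is t = (94 − 63)/(100 − 63) = 31/37 ≈ 0.8378.
#2f3640 → (47, 54, 64); #fbf8f0 → (251, 248, 240).
R = 47 + 0.8378 × (251 − 47) = 217.911 → 218
G = 54 + 0.8378 × (248 − 54) = 216.533 → 217
B = 64 + 0.8378 × (240 − 64) = 211.453 → 211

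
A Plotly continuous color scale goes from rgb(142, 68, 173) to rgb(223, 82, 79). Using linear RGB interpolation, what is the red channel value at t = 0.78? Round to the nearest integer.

R = 142 + 0.78 × (223 − 142) = 205.18 → 205

205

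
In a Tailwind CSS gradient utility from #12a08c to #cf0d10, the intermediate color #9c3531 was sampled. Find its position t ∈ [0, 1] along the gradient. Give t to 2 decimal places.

Invert the lerp on the R channel (largest span, 189): t = (156 − 18) / (207 − 18) = 138/189 = 0.73016.
Check on G: (53 − 160)/(13 − 160) = 0.7279 ✓

0.73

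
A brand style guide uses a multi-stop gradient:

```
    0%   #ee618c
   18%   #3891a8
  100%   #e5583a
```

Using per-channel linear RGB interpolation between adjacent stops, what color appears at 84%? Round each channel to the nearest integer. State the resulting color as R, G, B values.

84% lies between the 18% and 100% stops, so the local fraction is t = (84 − 18)/(100 − 18) = 66/82 ≈ 0.8049.
#3891a8 → (56, 145, 168); #e5583a → (229, 88, 58).
R = 56 + 0.8049 × (229 − 56) = 195.248 → 195
G = 145 + 0.8049 × (88 − 145) = 99.121 → 99
B = 168 + 0.8049 × (58 − 168) = 79.461 → 79

(195, 99, 79)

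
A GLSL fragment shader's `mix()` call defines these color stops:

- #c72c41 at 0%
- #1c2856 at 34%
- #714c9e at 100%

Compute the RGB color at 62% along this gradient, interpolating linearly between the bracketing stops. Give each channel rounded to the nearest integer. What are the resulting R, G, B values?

(64, 55, 117)

62% lies between the 34% and 100% stops, so the local fraction is t = (62 − 34)/(100 − 34) = 28/66 ≈ 0.4242.
#1c2856 → (28, 40, 86); #714c9e → (113, 76, 158).
R = 28 + 0.4242 × (113 − 28) = 64.057 → 64
G = 40 + 0.4242 × (76 − 40) = 55.271 → 55
B = 86 + 0.4242 × (158 − 86) = 116.542 → 117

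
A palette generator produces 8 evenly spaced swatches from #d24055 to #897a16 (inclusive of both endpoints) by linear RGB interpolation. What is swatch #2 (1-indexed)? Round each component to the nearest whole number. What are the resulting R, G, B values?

(200, 72, 76)

With 8 swatches and endpoints inclusive, swatch 2 sits at t = (2 − 1)/(8 − 1) = 1/7 ≈ 0.1429.
#d24055 → (210, 64, 85); #897a16 → (137, 122, 22).
R = 210 + 0.1429 × (137 − 210) = 199.568 → 200
G = 64 + 0.1429 × (122 − 64) = 72.288 → 72
B = 85 + 0.1429 × (22 − 85) = 75.997 → 76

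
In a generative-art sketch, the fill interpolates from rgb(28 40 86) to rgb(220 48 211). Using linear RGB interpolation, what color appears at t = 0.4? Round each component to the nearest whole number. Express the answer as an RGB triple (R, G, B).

(105, 43, 136)

R = 28 + 0.4 × (220 − 28) = 28 + 0.4 × 192 = 104.8 → 105
G = 40 + 0.4 × (48 − 40) = 40 + 0.4 × 8 = 43.2 → 43
B = 86 + 0.4 × (211 − 86) = 86 + 0.4 × 125 = 136 → 136
So the blended color is (105, 43, 136), about #692b88.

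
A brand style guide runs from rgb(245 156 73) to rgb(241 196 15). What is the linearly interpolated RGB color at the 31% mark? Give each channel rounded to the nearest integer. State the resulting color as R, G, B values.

31% corresponds to t = 0.31.
R = 245 + 0.31 × (241 − 245) = 245 + 0.31 × -4 = 243.76 → 244
G = 156 + 0.31 × (196 − 156) = 156 + 0.31 × 40 = 168.4 → 168
B = 73 + 0.31 × (15 − 73) = 73 + 0.31 × -58 = 55.02 → 55

(244, 168, 55)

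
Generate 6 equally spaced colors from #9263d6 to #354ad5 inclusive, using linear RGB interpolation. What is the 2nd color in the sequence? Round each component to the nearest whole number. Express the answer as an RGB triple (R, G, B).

(127, 94, 214)

With 6 swatches and endpoints inclusive, swatch 2 sits at t = (2 − 1)/(6 − 1) = 1/5 ≈ 0.2.
#9263d6 → (146, 99, 214); #354ad5 → (53, 74, 213).
R = 146 + 0.2 × (53 − 146) = 127.4 → 127
G = 99 + 0.2 × (74 − 99) = 94 → 94
B = 214 + 0.2 × (213 − 214) = 213.8 → 214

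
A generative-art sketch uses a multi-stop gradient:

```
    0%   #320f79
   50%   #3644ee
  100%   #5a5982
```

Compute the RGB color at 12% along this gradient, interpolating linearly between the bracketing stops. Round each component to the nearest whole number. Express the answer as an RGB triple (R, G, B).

(51, 28, 149)

12% lies between the 0% and 50% stops, so the local fraction is t = (12 − 0)/(50 − 0) = 12/50 ≈ 0.24.
#320f79 → (50, 15, 121); #3644ee → (54, 68, 238).
R = 50 + 0.24 × (54 − 50) = 50.96 → 51
G = 15 + 0.24 × (68 − 15) = 27.72 → 28
B = 121 + 0.24 × (238 − 121) = 149.08 → 149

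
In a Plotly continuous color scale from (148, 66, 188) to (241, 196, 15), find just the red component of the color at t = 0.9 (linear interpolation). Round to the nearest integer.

232

R = 148 + 0.9 × (241 − 148) = 231.7 → 232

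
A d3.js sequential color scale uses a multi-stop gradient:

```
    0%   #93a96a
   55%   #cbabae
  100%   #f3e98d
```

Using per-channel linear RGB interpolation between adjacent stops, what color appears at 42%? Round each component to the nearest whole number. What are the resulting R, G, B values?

42% lies between the 0% and 55% stops, so the local fraction is t = (42 − 0)/(55 − 0) = 42/55 ≈ 0.7636.
#93a96a → (147, 169, 106); #cbabae → (203, 171, 174).
R = 147 + 0.7636 × (203 − 147) = 189.762 → 190
G = 169 + 0.7636 × (171 − 169) = 170.527 → 171
B = 106 + 0.7636 × (174 − 106) = 157.925 → 158

(190, 171, 158)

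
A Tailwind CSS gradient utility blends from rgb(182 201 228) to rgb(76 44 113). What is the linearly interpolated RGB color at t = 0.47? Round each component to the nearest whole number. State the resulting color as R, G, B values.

(132, 127, 174)

R = 182 + 0.47 × (76 − 182) = 182 + 0.47 × -106 = 132.18 → 132
G = 201 + 0.47 × (44 − 201) = 201 + 0.47 × -157 = 127.21 → 127
B = 228 + 0.47 × (113 − 228) = 228 + 0.47 × -115 = 173.95 → 174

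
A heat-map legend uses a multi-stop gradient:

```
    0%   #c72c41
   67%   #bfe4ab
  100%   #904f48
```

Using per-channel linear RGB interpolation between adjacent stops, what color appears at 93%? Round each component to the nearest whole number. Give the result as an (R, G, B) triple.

93% lies between the 67% and 100% stops, so the local fraction is t = (93 − 67)/(100 − 67) = 26/33 ≈ 0.7879.
#bfe4ab → (191, 228, 171); #904f48 → (144, 79, 72).
R = 191 + 0.7879 × (144 − 191) = 153.969 → 154
G = 228 + 0.7879 × (79 − 228) = 110.603 → 111
B = 171 + 0.7879 × (72 − 171) = 92.998 → 93

(154, 111, 93)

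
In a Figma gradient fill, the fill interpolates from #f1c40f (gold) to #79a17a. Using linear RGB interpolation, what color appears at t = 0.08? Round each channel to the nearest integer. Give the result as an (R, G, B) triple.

#f1c40f → (241, 196, 15); #79a17a → (121, 161, 122).
R = 241 + 0.08 × (121 − 241) = 241 + 0.08 × -120 = 231.4 → 231
G = 196 + 0.08 × (161 − 196) = 196 + 0.08 × -35 = 193.2 → 193
B = 15 + 0.08 × (122 − 15) = 15 + 0.08 × 107 = 23.56 → 24
So the blended color is (231, 193, 24), about #e7c118.

(231, 193, 24)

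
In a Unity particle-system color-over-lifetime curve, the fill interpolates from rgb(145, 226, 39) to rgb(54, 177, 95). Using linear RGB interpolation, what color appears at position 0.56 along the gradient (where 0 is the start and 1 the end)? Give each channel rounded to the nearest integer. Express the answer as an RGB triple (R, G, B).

R = 145 + 0.56 × (54 − 145) = 145 + 0.56 × -91 = 94.04 → 94
G = 226 + 0.56 × (177 − 226) = 226 + 0.56 × -49 = 198.56 → 199
B = 39 + 0.56 × (95 − 39) = 39 + 0.56 × 56 = 70.36 → 70

(94, 199, 70)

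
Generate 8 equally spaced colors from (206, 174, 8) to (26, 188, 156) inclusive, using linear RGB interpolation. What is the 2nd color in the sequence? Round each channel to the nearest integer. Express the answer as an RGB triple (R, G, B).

With 8 swatches and endpoints inclusive, swatch 2 sits at t = (2 − 1)/(8 − 1) = 1/7 ≈ 0.1429.
R = 206 + 0.1429 × (26 − 206) = 180.278 → 180
G = 174 + 0.1429 × (188 − 174) = 176.001 → 176
B = 8 + 0.1429 × (156 − 8) = 29.149 → 29

(180, 176, 29)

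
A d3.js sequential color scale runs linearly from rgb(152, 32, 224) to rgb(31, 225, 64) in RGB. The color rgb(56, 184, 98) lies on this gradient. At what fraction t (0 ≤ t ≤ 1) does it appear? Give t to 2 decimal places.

Invert the lerp on the G channel (largest span, 193): t = (184 − 32) / (225 − 32) = 152/193 = 0.78756.
Check on R: (56 − 152)/(31 − 152) = 0.7934 ✓

0.79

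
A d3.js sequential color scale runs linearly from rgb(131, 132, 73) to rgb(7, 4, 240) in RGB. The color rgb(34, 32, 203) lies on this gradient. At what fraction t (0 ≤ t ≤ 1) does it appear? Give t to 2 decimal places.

Invert the lerp on the B channel (largest span, 167): t = (203 − 73) / (240 − 73) = 130/167 = 0.77844.
Check on R: (34 − 131)/(7 − 131) = 0.7823 ✓

0.78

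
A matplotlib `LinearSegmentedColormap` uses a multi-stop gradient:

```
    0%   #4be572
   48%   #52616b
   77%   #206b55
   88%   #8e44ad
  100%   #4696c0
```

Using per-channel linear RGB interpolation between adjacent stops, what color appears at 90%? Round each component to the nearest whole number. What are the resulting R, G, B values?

90% lies between the 88% and 100% stops, so the local fraction is t = (90 − 88)/(100 − 88) = 2/12 ≈ 0.1667.
#8e44ad → (142, 68, 173); #4696c0 → (70, 150, 192).
R = 142 + 0.1667 × (70 − 142) = 129.998 → 130
G = 68 + 0.1667 × (150 − 68) = 81.669 → 82
B = 173 + 0.1667 × (192 − 173) = 176.167 → 176

(130, 82, 176)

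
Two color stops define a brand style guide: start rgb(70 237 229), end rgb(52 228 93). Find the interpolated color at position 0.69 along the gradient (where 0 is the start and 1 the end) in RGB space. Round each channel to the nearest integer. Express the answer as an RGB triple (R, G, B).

R = 70 + 0.69 × (52 − 70) = 70 + 0.69 × -18 = 57.58 → 58
G = 237 + 0.69 × (228 − 237) = 237 + 0.69 × -9 = 230.79 → 231
B = 229 + 0.69 × (93 − 229) = 229 + 0.69 × -136 = 135.16 → 135
So the blended color is (58, 231, 135), about #3ae787.

(58, 231, 135)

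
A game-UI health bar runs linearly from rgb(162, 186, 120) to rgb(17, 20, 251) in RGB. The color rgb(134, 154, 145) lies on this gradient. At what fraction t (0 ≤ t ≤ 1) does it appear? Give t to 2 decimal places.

Invert the lerp on the G channel (largest span, 166): t = (154 − 186) / (20 − 186) = -32/-166 = 0.19277.
Check on R: (134 − 162)/(17 − 162) = 0.1931 ✓

0.19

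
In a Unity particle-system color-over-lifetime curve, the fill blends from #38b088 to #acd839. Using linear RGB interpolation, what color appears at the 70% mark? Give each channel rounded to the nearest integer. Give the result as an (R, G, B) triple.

#38b088 → (56, 176, 136); #acd839 → (172, 216, 57).
70% corresponds to t = 0.7.
R = 56 + 0.7 × (172 − 56) = 56 + 0.7 × 116 = 137.2 → 137
G = 176 + 0.7 × (216 − 176) = 176 + 0.7 × 40 = 204 → 204
B = 136 + 0.7 × (57 − 136) = 136 + 0.7 × -79 = 80.7 → 81

(137, 204, 81)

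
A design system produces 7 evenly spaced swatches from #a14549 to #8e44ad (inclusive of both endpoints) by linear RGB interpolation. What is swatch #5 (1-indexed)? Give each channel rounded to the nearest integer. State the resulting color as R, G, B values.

With 7 swatches and endpoints inclusive, swatch 5 sits at t = (5 − 1)/(7 − 1) = 4/6 ≈ 0.6667.
#a14549 → (161, 69, 73); #8e44ad → (142, 68, 173).
R = 161 + 0.6667 × (142 − 161) = 148.333 → 148
G = 69 + 0.6667 × (68 − 69) = 68.333 → 68
B = 73 + 0.6667 × (173 − 73) = 139.67 → 140

(148, 68, 140)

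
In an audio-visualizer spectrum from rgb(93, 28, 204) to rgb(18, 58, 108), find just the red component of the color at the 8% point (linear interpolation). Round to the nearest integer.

R = 93 + 0.08 × (18 − 93) = 87 → 87

87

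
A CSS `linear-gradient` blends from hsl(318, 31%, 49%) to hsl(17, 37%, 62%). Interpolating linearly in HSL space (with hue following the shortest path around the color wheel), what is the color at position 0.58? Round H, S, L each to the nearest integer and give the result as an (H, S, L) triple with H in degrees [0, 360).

(352, 34, 57)

Hue: 17 − 318 = -301°, but |-301| > 180 so the shorter arc goes the other way: Δh = -301 + 360 = 59°.
H = 318 + 0.58 × (59) = 352.22 → 352°
S = 31 + 0.58 × (37 − 31) = 34.48 → 34%
L = 49 + 0.58 × (62 − 49) = 56.54 → 57%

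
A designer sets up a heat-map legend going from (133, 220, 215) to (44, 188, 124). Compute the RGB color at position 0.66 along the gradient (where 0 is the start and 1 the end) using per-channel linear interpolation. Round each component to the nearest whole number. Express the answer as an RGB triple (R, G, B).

(74, 199, 155)

R = 133 + 0.66 × (44 − 133) = 133 + 0.66 × -89 = 74.26 → 74
G = 220 + 0.66 × (188 − 220) = 220 + 0.66 × -32 = 198.88 → 199
B = 215 + 0.66 × (124 − 215) = 215 + 0.66 × -91 = 154.94 → 155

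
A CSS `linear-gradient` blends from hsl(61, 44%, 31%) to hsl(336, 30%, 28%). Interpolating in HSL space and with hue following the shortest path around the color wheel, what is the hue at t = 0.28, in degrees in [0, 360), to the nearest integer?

Hue: 336 − 61 = 275°, but |275| > 180 so the shorter arc goes the other way: Δh = 275 − 360 = -85°.
H = 61 + 0.28 × (-85) = 37.2 → 37°

37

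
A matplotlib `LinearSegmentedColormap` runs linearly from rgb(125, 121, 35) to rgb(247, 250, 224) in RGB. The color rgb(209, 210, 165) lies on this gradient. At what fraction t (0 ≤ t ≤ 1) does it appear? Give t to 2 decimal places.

0.69

Invert the lerp on the B channel (largest span, 189): t = (165 − 35) / (224 − 35) = 130/189 = 0.68783.
Check on R: (209 − 125)/(247 − 125) = 0.6885 ✓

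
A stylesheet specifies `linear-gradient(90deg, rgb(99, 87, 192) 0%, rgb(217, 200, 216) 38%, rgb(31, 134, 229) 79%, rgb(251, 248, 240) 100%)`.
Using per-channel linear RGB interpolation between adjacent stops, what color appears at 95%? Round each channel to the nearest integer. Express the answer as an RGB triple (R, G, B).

(199, 221, 237)

95% lies between the 79% and 100% stops, so the local fraction is t = (95 − 79)/(100 − 79) = 16/21 ≈ 0.7619.
R = 31 + 0.7619 × (251 − 31) = 198.618 → 199
G = 134 + 0.7619 × (248 − 134) = 220.857 → 221
B = 229 + 0.7619 × (240 − 229) = 237.381 → 237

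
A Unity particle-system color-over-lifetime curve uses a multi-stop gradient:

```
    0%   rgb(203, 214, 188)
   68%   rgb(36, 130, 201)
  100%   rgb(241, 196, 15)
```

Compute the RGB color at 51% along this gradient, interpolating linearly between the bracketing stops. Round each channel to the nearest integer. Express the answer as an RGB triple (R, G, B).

(78, 151, 198)

51% lies between the 0% and 68% stops, so the local fraction is t = (51 − 0)/(68 − 0) = 51/68 ≈ 0.75.
R = 203 + 0.75 × (36 − 203) = 77.75 → 78
G = 214 + 0.75 × (130 − 214) = 151 → 151
B = 188 + 0.75 × (201 − 188) = 197.75 → 198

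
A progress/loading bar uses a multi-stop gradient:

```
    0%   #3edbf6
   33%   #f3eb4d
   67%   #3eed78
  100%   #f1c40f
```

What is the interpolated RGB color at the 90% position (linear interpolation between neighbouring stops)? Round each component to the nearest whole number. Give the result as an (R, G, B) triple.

90% lies between the 67% and 100% stops, so the local fraction is t = (90 − 67)/(100 − 67) = 23/33 ≈ 0.697.
#3eed78 → (62, 237, 120); #f1c40f → (241, 196, 15).
R = 62 + 0.697 × (241 − 62) = 186.763 → 187
G = 237 + 0.697 × (196 − 237) = 208.423 → 208
B = 120 + 0.697 × (15 − 120) = 46.815 → 47

(187, 208, 47)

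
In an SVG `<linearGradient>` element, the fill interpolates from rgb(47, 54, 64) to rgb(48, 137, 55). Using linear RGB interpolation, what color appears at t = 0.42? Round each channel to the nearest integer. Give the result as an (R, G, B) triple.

(47, 89, 60)

R = 47 + 0.42 × (48 − 47) = 47 + 0.42 × 1 = 47.42 → 47
G = 54 + 0.42 × (137 − 54) = 54 + 0.42 × 83 = 88.86 → 89
B = 64 + 0.42 × (55 − 64) = 64 + 0.42 × -9 = 60.22 → 60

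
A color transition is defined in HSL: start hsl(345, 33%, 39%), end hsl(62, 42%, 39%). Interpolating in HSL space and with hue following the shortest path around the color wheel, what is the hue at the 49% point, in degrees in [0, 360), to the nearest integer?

23

Hue: 62 − 345 = -283°, but |-283| > 180 so the shorter arc goes the other way: Δh = -283 + 360 = 77°.
H = 345 + 0.49 × (77) = 382.73 → 383 → 383 mod 360 = 23°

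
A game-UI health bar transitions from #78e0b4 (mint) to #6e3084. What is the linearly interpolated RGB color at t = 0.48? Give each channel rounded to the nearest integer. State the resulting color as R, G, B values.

#78e0b4 → (120, 224, 180); #6e3084 → (110, 48, 132).
R = 120 + 0.48 × (110 − 120) = 120 + 0.48 × -10 = 115.2 → 115
G = 224 + 0.48 × (48 − 224) = 224 + 0.48 × -176 = 139.52 → 140
B = 180 + 0.48 × (132 − 180) = 180 + 0.48 × -48 = 156.96 → 157

(115, 140, 157)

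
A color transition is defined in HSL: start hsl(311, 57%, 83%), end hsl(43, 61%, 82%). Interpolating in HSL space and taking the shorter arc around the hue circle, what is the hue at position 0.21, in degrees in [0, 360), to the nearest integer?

330

Hue: 43 − 311 = -268°, but |-268| > 180 so the shorter arc goes the other way: Δh = -268 + 360 = 92°.
H = 311 + 0.21 × (92) = 330.32 → 330°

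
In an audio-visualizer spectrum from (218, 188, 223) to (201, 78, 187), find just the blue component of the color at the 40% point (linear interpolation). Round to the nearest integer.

B = 223 + 0.4 × (187 − 223) = 208.6 → 209

209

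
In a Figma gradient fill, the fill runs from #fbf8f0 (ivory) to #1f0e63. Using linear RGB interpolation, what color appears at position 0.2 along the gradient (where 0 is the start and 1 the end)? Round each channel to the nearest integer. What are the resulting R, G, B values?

#fbf8f0 → (251, 248, 240); #1f0e63 → (31, 14, 99).
R = 251 + 0.2 × (31 − 251) = 251 + 0.2 × -220 = 207 → 207
G = 248 + 0.2 × (14 − 248) = 248 + 0.2 × -234 = 201.2 → 201
B = 240 + 0.2 × (99 − 240) = 240 + 0.2 × -141 = 211.8 → 212
So the blended color is (207, 201, 212), about #cfc9d4.

(207, 201, 212)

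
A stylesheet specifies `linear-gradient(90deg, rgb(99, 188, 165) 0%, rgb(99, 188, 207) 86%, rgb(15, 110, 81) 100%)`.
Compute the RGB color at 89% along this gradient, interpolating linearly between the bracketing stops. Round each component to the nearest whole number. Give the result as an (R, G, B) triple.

(81, 171, 180)

89% lies between the 86% and 100% stops, so the local fraction is t = (89 − 86)/(100 − 86) = 3/14 ≈ 0.2143.
R = 99 + 0.2143 × (15 − 99) = 80.999 → 81
G = 188 + 0.2143 × (110 − 188) = 171.285 → 171
B = 207 + 0.2143 × (81 − 207) = 179.998 → 180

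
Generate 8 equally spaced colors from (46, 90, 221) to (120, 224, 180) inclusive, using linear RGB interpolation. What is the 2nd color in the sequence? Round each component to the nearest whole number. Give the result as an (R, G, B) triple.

(57, 109, 215)

With 8 swatches and endpoints inclusive, swatch 2 sits at t = (2 − 1)/(8 − 1) = 1/7 ≈ 0.1429.
R = 46 + 0.1429 × (120 − 46) = 56.575 → 57
G = 90 + 0.1429 × (224 − 90) = 109.149 → 109
B = 221 + 0.1429 × (180 − 221) = 215.141 → 215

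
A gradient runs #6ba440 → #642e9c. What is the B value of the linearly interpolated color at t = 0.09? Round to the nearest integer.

B₁ = 64 (from #6ba440), B₂ = 156 (from #642e9c).
B = 64 + 0.09 × (156 − 64) = 72.28 → 72

72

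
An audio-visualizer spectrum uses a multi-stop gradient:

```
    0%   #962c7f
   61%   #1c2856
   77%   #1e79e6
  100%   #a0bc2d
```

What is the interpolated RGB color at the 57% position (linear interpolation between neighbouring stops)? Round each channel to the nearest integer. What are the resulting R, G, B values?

(36, 40, 89)

57% lies between the 0% and 61% stops, so the local fraction is t = (57 − 0)/(61 − 0) = 57/61 ≈ 0.9344.
#962c7f → (150, 44, 127); #1c2856 → (28, 40, 86).
R = 150 + 0.9344 × (28 − 150) = 36.003 → 36
G = 44 + 0.9344 × (40 − 44) = 40.262 → 40
B = 127 + 0.9344 × (86 − 127) = 88.69 → 89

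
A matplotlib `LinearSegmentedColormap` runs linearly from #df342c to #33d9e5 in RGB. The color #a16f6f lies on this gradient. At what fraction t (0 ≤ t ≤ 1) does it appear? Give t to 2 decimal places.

0.36

Invert the lerp on the B channel (largest span, 185): t = (111 − 44) / (229 − 44) = 67/185 = 0.36216.
Check on R: (161 − 223)/(51 − 223) = 0.3605 ✓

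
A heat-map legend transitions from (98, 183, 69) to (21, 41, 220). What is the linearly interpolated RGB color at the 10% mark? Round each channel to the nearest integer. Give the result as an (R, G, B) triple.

(90, 169, 84)

10% corresponds to t = 0.1.
R = 98 + 0.1 × (21 − 98) = 98 + 0.1 × -77 = 90.3 → 90
G = 183 + 0.1 × (41 − 183) = 183 + 0.1 × -142 = 168.8 → 169
B = 69 + 0.1 × (220 − 69) = 69 + 0.1 × 151 = 84.1 → 84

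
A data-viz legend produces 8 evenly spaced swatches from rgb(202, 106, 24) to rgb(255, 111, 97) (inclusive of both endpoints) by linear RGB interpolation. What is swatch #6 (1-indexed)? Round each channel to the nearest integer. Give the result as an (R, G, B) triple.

With 8 swatches and endpoints inclusive, swatch 6 sits at t = (6 − 1)/(8 − 1) = 5/7 ≈ 0.7143.
R = 202 + 0.7143 × (255 − 202) = 239.858 → 240
G = 106 + 0.7143 × (111 − 106) = 109.572 → 110
B = 24 + 0.7143 × (97 − 24) = 76.144 → 76

(240, 110, 76)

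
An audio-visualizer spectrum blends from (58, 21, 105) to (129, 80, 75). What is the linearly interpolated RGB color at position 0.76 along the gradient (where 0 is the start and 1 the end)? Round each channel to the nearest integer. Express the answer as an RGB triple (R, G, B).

R = 58 + 0.76 × (129 − 58) = 58 + 0.76 × 71 = 111.96 → 112
G = 21 + 0.76 × (80 − 21) = 21 + 0.76 × 59 = 65.84 → 66
B = 105 + 0.76 × (75 − 105) = 105 + 0.76 × -30 = 82.2 → 82
So the blended color is (112, 66, 82), about #704252.

(112, 66, 82)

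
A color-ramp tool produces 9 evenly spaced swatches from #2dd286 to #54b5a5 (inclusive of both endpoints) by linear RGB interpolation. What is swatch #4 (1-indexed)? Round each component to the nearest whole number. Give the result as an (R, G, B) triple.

(60, 199, 146)

With 9 swatches and endpoints inclusive, swatch 4 sits at t = (4 − 1)/(9 − 1) = 3/8 ≈ 0.375.
#2dd286 → (45, 210, 134); #54b5a5 → (84, 181, 165).
R = 45 + 0.375 × (84 − 45) = 59.625 → 60
G = 210 + 0.375 × (181 − 210) = 199.125 → 199
B = 134 + 0.375 × (165 − 134) = 145.625 → 146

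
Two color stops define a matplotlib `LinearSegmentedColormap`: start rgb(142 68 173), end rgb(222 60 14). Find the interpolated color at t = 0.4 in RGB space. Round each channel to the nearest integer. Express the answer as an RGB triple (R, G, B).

R = 142 + 0.4 × (222 − 142) = 142 + 0.4 × 80 = 174 → 174
G = 68 + 0.4 × (60 − 68) = 68 + 0.4 × -8 = 64.8 → 65
B = 173 + 0.4 × (14 − 173) = 173 + 0.4 × -159 = 109.4 → 109

(174, 65, 109)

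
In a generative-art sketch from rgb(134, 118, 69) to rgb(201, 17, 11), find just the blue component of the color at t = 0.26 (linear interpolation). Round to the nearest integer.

B = 69 + 0.26 × (11 − 69) = 53.92 → 54

54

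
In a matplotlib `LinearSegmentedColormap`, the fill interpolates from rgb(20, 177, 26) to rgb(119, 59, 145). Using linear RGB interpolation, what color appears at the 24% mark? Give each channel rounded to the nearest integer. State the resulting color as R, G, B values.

24% corresponds to t = 0.24.
R = 20 + 0.24 × (119 − 20) = 20 + 0.24 × 99 = 43.76 → 44
G = 177 + 0.24 × (59 − 177) = 177 + 0.24 × -118 = 148.68 → 149
B = 26 + 0.24 × (145 − 26) = 26 + 0.24 × 119 = 54.56 → 55
So the blended color is (44, 149, 55), about #2c9537.

(44, 149, 55)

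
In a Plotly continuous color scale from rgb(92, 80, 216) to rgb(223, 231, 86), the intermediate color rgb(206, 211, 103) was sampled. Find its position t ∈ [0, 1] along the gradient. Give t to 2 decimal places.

Invert the lerp on the G channel (largest span, 151): t = (211 − 80) / (231 − 80) = 131/151 = 0.86755.
Check on R: (206 − 92)/(223 − 92) = 0.8702 ✓

0.87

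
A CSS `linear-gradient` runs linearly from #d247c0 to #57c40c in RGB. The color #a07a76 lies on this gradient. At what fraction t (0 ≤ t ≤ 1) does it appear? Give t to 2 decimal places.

0.41

Invert the lerp on the B channel (largest span, 180): t = (118 − 192) / (12 − 192) = -74/-180 = 0.41111.
Check on R: (160 − 210)/(87 − 210) = 0.4065 ✓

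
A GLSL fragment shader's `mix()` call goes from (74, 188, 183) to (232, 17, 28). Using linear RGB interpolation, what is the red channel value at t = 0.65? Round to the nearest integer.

R = 74 + 0.65 × (232 − 74) = 176.7 → 177

177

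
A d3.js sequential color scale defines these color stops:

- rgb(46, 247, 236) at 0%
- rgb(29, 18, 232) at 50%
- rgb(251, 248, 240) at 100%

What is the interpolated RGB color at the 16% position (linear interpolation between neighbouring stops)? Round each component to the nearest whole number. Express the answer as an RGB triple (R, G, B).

16% lies between the 0% and 50% stops, so the local fraction is t = (16 − 0)/(50 − 0) = 16/50 ≈ 0.32.
R = 46 + 0.32 × (29 − 46) = 40.56 → 41
G = 247 + 0.32 × (18 − 247) = 173.72 → 174
B = 236 + 0.32 × (232 − 236) = 234.72 → 235

(41, 174, 235)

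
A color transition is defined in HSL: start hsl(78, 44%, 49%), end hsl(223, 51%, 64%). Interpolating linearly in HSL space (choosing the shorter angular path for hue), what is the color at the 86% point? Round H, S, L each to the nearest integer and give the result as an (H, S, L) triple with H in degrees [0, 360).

Hue arc: Δh = 223 − 78 = 145° (|Δh| ≤ 180, already the shorter path).
H = 78 + 0.86 × (145) = 202.7 → 203°
S = 44 + 0.86 × (51 − 44) = 50.02 → 50%
L = 49 + 0.86 × (64 − 49) = 61.9 → 62%

(203, 50, 62)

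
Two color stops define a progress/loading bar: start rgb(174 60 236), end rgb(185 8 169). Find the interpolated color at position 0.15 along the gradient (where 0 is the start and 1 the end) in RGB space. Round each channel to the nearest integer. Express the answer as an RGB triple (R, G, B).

(176, 52, 226)

R = 174 + 0.15 × (185 − 174) = 174 + 0.15 × 11 = 175.65 → 176
G = 60 + 0.15 × (8 − 60) = 60 + 0.15 × -52 = 52.2 → 52
B = 236 + 0.15 × (169 − 236) = 236 + 0.15 × -67 = 225.95 → 226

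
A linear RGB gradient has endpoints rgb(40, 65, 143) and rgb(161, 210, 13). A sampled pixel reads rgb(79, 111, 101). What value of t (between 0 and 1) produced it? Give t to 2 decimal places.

Invert the lerp on the G channel (largest span, 145): t = (111 − 65) / (210 − 65) = 46/145 = 0.31724.
Check on R: (79 − 40)/(161 − 40) = 0.3223 ✓

0.32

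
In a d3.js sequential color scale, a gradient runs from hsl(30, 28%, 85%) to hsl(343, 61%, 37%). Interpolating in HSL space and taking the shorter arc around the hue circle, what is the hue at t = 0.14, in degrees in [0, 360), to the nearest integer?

Hue: 343 − 30 = 313°, but |313| > 180 so the shorter arc goes the other way: Δh = 313 − 360 = -47°.
H = 30 + 0.14 × (-47) = 23.42 → 23°

23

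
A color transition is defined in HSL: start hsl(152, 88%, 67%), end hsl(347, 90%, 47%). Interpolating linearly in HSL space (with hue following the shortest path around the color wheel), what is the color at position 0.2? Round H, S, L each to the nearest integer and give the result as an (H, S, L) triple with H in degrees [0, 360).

Hue: 347 − 152 = 195°, but |195| > 180 so the shorter arc goes the other way: Δh = 195 − 360 = -165°.
H = 152 + 0.2 × (-165) = 119 → 119°
S = 88 + 0.2 × (90 − 88) = 88.4 → 88%
L = 67 + 0.2 × (47 − 67) = 63 → 63%

(119, 88, 63)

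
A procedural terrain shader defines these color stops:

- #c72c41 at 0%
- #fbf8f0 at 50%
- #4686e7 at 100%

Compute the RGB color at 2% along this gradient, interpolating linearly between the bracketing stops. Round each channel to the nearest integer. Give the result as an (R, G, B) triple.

2% lies between the 0% and 50% stops, so the local fraction is t = (2 − 0)/(50 − 0) = 2/50 ≈ 0.04.
#c72c41 → (199, 44, 65); #fbf8f0 → (251, 248, 240).
R = 199 + 0.04 × (251 − 199) = 201.08 → 201
G = 44 + 0.04 × (248 − 44) = 52.16 → 52
B = 65 + 0.04 × (240 − 65) = 72 → 72

(201, 52, 72)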